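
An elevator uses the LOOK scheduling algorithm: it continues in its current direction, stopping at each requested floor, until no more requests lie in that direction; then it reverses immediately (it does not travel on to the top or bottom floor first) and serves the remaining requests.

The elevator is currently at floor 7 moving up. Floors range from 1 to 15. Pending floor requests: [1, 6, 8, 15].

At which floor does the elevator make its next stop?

Answer: 8

Derivation:
Current floor: 7, direction: up
Requests above: [8, 15]
Requests below: [1, 6]
Moving up and requests lie above → nearest above is min([8, 15]) = 8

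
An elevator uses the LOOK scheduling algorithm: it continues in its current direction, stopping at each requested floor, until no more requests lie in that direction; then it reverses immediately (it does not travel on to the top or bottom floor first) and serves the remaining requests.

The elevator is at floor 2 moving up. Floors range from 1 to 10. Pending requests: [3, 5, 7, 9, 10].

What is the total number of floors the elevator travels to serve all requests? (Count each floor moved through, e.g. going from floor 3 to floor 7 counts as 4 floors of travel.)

Start at floor 2 moving up, LOOK stop order: [3, 5, 7, 9, 10]
  2 → 3: |3-2| = 1, total = 1
  3 → 5: |5-3| = 2, total = 3
  5 → 7: |7-5| = 2, total = 5
  7 → 9: |9-7| = 2, total = 7
  9 → 10: |10-9| = 1, total = 8

Answer: 8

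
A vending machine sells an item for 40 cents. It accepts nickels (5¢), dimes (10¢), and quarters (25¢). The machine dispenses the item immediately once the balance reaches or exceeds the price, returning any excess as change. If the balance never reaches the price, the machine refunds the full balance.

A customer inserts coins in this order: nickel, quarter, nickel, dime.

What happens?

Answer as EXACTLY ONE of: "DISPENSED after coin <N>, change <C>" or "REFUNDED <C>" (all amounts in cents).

Answer: DISPENSED after coin 4, change 5

Derivation:
Price: 40¢
Coin 1 (nickel, 5¢): balance = 5¢
Coin 2 (quarter, 25¢): balance = 30¢
Coin 3 (nickel, 5¢): balance = 35¢
Coin 4 (dime, 10¢): balance = 45¢
  → balance >= price → DISPENSE, change = 45 - 40 = 5¢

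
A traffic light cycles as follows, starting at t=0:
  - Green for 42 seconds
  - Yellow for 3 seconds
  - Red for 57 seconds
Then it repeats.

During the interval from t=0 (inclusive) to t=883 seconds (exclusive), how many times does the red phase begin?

Cycle = 42+3+57 = 102s
red phase starts at t = k*102 + 45 for k=0,1,2,...
Need k*102+45 < 883 → k < 8.216
k ∈ {0, ..., 8} → 9 starts

Answer: 9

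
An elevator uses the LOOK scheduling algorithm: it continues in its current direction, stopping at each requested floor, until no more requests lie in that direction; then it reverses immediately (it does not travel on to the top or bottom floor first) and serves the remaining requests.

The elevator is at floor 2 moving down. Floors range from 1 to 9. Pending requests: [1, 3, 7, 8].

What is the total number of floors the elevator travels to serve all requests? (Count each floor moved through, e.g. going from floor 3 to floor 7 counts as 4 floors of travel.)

Answer: 8

Derivation:
Start at floor 2 moving down, LOOK stop order: [1, 3, 7, 8]
  2 → 1: |1-2| = 1, total = 1
  1 → 3: |3-1| = 2, total = 3
  3 → 7: |7-3| = 4, total = 7
  7 → 8: |8-7| = 1, total = 8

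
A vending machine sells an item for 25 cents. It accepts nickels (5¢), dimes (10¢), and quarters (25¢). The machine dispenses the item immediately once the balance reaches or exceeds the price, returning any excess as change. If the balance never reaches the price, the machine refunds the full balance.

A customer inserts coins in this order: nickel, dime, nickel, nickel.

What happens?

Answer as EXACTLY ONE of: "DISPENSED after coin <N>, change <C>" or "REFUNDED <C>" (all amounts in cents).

Price: 25¢
Coin 1 (nickel, 5¢): balance = 5¢
Coin 2 (dime, 10¢): balance = 15¢
Coin 3 (nickel, 5¢): balance = 20¢
Coin 4 (nickel, 5¢): balance = 25¢
  → balance >= price → DISPENSE, change = 25 - 25 = 0¢

Answer: DISPENSED after coin 4, change 0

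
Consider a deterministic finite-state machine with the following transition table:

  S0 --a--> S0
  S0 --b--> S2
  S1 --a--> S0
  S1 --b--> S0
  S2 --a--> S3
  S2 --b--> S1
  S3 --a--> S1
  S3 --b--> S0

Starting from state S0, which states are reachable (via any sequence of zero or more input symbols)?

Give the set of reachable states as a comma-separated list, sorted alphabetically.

Answer: S0, S1, S2, S3

Derivation:
BFS from S0:
  visit S0: S0--a-->S0 (seen), S0--b-->S2 (new)
  visit S2: S2--a-->S3 (new), S2--b-->S1 (new)
  visit S3: S3--a-->S1 (seen), S3--b-->S0 (seen)
  visit S1: S1--a-->S0 (seen), S1--b-->S0 (seen)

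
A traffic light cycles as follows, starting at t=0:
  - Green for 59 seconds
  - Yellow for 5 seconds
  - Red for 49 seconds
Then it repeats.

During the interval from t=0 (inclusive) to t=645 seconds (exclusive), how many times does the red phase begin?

Cycle = 59+5+49 = 113s
red phase starts at t = k*113 + 64 for k=0,1,2,...
Need k*113+64 < 645 → k < 5.142
k ∈ {0, ..., 5} → 6 starts

Answer: 6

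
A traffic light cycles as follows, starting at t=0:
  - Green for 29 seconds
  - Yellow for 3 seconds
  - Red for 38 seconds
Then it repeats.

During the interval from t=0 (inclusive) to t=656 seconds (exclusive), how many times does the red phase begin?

Answer: 9

Derivation:
Cycle = 29+3+38 = 70s
red phase starts at t = k*70 + 32 for k=0,1,2,...
Need k*70+32 < 656 → k < 8.914
k ∈ {0, ..., 8} → 9 starts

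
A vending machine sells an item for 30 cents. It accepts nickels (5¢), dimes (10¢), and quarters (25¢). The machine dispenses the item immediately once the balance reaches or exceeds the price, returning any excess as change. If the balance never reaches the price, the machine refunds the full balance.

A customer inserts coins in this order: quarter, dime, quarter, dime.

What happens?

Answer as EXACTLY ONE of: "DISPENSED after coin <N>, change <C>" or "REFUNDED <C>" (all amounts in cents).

Answer: DISPENSED after coin 2, change 5

Derivation:
Price: 30¢
Coin 1 (quarter, 25¢): balance = 25¢
Coin 2 (dime, 10¢): balance = 35¢
  → balance >= price → DISPENSE, change = 35 - 30 = 5¢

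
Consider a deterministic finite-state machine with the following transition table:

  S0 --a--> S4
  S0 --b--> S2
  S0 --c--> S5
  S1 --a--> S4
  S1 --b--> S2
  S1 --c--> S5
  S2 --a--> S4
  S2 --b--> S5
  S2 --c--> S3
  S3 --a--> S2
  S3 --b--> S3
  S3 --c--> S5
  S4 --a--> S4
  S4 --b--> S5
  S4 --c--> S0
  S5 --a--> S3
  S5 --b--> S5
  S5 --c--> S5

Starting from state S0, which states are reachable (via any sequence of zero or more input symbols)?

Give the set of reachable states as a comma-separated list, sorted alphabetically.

Answer: S0, S2, S3, S4, S5

Derivation:
BFS from S0:
  visit S0: S0--a-->S4 (new), S0--b-->S2 (new), S0--c-->S5 (new)
  visit S4: S4--a-->S4 (seen), S4--b-->S5 (seen), S4--c-->S0 (seen)
  visit S2: S2--a-->S4 (seen), S2--b-->S5 (seen), S2--c-->S3 (new)
  visit S5: S5--a-->S3 (seen), S5--b-->S5 (seen), S5--c-->S5 (seen)
  visit S3: S3--a-->S2 (seen), S3--b-->S3 (seen), S3--c-->S5 (seen)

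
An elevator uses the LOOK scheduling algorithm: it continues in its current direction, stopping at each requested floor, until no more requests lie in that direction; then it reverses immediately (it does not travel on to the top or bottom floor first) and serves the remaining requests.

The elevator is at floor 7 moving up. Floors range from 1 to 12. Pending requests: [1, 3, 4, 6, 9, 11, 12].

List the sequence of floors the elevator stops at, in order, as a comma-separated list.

Current: 7, moving UP
Serve above first (ascending): [9, 11, 12]
Then reverse, serve below (descending): [6, 4, 3, 1]

Answer: 9, 11, 12, 6, 4, 3, 1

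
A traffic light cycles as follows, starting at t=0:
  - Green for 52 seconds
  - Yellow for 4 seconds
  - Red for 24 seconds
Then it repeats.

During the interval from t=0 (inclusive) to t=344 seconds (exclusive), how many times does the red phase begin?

Answer: 4

Derivation:
Cycle = 52+4+24 = 80s
red phase starts at t = k*80 + 56 for k=0,1,2,...
Need k*80+56 < 344 → k < 3.600
k ∈ {0, ..., 3} → 4 starts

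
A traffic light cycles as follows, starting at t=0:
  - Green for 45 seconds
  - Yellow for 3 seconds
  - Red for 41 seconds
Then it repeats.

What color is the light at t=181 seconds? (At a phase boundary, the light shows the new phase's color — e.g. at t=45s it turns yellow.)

Answer: green

Derivation:
Cycle length = 45 + 3 + 41 = 89s
t = 181, phase_t = 181 mod 89 = 3
3 < 45 (green end) → GREEN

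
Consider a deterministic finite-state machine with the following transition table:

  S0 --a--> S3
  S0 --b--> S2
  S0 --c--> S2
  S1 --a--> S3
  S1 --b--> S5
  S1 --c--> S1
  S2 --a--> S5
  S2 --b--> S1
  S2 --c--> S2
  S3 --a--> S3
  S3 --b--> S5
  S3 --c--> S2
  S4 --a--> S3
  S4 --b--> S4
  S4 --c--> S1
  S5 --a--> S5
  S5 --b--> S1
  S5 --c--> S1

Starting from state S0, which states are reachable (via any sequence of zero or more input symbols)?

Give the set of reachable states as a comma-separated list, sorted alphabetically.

Answer: S0, S1, S2, S3, S5

Derivation:
BFS from S0:
  visit S0: S0--a-->S3 (new), S0--b-->S2 (new), S0--c-->S2 (seen)
  visit S3: S3--a-->S3 (seen), S3--b-->S5 (new), S3--c-->S2 (seen)
  visit S2: S2--a-->S5 (seen), S2--b-->S1 (new), S2--c-->S2 (seen)
  visit S5: S5--a-->S5 (seen), S5--b-->S1 (seen), S5--c-->S1 (seen)
  visit S1: S1--a-->S3 (seen), S1--b-->S5 (seen), S1--c-->S1 (seen)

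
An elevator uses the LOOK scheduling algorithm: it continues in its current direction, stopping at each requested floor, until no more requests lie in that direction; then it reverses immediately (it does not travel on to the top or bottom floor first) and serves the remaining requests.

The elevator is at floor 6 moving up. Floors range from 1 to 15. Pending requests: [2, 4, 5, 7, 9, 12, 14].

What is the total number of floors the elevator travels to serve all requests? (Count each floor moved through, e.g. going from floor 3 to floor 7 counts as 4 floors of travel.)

Start at floor 6 moving up, LOOK stop order: [7, 9, 12, 14, 5, 4, 2]
  6 → 7: |7-6| = 1, total = 1
  7 → 9: |9-7| = 2, total = 3
  9 → 12: |12-9| = 3, total = 6
  12 → 14: |14-12| = 2, total = 8
  14 → 5: |5-14| = 9, total = 17
  5 → 4: |4-5| = 1, total = 18
  4 → 2: |2-4| = 2, total = 20

Answer: 20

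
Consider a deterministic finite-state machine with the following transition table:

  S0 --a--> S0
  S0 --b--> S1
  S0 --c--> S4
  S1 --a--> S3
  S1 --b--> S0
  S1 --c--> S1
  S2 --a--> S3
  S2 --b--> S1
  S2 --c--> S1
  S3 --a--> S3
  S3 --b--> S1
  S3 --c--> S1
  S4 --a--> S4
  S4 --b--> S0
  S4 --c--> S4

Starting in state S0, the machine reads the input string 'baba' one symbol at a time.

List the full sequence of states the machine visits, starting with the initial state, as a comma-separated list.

Answer: S0, S1, S3, S1, S3

Derivation:
Start: S0
  read 'b': S0 --b--> S1
  read 'a': S1 --a--> S3
  read 'b': S3 --b--> S1
  read 'a': S1 --a--> S3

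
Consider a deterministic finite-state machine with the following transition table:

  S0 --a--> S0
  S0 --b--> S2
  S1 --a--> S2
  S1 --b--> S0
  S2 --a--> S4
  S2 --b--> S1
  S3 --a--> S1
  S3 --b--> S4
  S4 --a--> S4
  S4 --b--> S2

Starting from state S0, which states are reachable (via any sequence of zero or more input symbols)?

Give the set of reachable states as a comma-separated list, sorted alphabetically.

Answer: S0, S1, S2, S4

Derivation:
BFS from S0:
  visit S0: S0--a-->S0 (seen), S0--b-->S2 (new)
  visit S2: S2--a-->S4 (new), S2--b-->S1 (new)
  visit S4: S4--a-->S4 (seen), S4--b-->S2 (seen)
  visit S1: S1--a-->S2 (seen), S1--b-->S0 (seen)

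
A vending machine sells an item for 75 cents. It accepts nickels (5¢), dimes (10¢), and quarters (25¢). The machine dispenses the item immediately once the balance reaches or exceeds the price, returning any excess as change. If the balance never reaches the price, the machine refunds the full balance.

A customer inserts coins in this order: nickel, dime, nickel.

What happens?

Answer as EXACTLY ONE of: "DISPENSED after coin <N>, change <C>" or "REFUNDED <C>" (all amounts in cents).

Answer: REFUNDED 20

Derivation:
Price: 75¢
Coin 1 (nickel, 5¢): balance = 5¢
Coin 2 (dime, 10¢): balance = 15¢
Coin 3 (nickel, 5¢): balance = 20¢
All coins inserted, balance 20¢ < price 75¢ → REFUND 20¢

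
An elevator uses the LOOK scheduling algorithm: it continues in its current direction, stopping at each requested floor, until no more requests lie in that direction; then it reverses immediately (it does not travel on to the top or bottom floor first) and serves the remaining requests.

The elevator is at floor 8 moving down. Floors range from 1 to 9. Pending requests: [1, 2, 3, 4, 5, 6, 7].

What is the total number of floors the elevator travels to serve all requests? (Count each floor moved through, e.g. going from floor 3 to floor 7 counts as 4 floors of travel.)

Start at floor 8 moving down, LOOK stop order: [7, 6, 5, 4, 3, 2, 1]
  8 → 7: |7-8| = 1, total = 1
  7 → 6: |6-7| = 1, total = 2
  6 → 5: |5-6| = 1, total = 3
  5 → 4: |4-5| = 1, total = 4
  4 → 3: |3-4| = 1, total = 5
  3 → 2: |2-3| = 1, total = 6
  2 → 1: |1-2| = 1, total = 7

Answer: 7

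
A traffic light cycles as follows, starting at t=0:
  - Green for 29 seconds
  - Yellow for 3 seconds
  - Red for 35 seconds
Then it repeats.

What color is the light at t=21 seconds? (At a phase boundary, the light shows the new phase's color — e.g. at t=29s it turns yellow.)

Answer: green

Derivation:
Cycle length = 29 + 3 + 35 = 67s
t = 21, phase_t = 21 mod 67 = 21
21 < 29 (green end) → GREEN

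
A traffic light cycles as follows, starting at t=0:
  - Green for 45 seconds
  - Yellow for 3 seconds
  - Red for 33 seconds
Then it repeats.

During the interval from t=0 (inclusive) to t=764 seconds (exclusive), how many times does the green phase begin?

Answer: 10

Derivation:
Cycle = 45+3+33 = 81s
green phase starts at t = k*81 + 0 for k=0,1,2,...
Need k*81+0 < 764 → k < 9.432
k ∈ {0, ..., 9} → 10 starts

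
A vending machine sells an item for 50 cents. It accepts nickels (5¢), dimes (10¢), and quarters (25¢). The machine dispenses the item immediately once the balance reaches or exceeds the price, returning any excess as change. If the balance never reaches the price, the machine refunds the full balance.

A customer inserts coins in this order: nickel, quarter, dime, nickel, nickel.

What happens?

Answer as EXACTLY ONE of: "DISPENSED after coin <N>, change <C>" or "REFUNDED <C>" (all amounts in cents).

Price: 50¢
Coin 1 (nickel, 5¢): balance = 5¢
Coin 2 (quarter, 25¢): balance = 30¢
Coin 3 (dime, 10¢): balance = 40¢
Coin 4 (nickel, 5¢): balance = 45¢
Coin 5 (nickel, 5¢): balance = 50¢
  → balance >= price → DISPENSE, change = 50 - 50 = 0¢

Answer: DISPENSED after coin 5, change 0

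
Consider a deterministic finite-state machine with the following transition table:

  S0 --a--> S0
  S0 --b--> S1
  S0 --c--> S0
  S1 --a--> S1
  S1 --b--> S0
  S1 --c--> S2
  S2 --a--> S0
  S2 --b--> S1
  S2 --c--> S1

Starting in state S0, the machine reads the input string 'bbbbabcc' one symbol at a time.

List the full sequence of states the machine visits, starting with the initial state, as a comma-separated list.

Start: S0
  read 'b': S0 --b--> S1
  read 'b': S1 --b--> S0
  read 'b': S0 --b--> S1
  read 'b': S1 --b--> S0
  read 'a': S0 --a--> S0
  read 'b': S0 --b--> S1
  read 'c': S1 --c--> S2
  read 'c': S2 --c--> S1

Answer: S0, S1, S0, S1, S0, S0, S1, S2, S1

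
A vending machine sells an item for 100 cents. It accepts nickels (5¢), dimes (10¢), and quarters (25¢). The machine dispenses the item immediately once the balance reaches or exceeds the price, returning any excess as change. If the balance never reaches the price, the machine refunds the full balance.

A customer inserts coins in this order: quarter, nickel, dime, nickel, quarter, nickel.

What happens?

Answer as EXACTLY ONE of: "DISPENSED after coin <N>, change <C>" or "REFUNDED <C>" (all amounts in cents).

Answer: REFUNDED 75

Derivation:
Price: 100¢
Coin 1 (quarter, 25¢): balance = 25¢
Coin 2 (nickel, 5¢): balance = 30¢
Coin 3 (dime, 10¢): balance = 40¢
Coin 4 (nickel, 5¢): balance = 45¢
Coin 5 (quarter, 25¢): balance = 70¢
Coin 6 (nickel, 5¢): balance = 75¢
All coins inserted, balance 75¢ < price 100¢ → REFUND 75¢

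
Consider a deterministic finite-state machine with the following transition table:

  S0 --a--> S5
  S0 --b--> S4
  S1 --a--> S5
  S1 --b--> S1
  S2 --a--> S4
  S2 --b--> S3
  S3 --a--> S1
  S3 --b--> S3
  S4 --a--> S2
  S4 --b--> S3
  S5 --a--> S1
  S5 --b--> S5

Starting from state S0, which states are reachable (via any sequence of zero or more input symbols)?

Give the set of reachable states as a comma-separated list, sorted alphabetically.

BFS from S0:
  visit S0: S0--a-->S5 (new), S0--b-->S4 (new)
  visit S5: S5--a-->S1 (new), S5--b-->S5 (seen)
  visit S4: S4--a-->S2 (new), S4--b-->S3 (new)
  visit S1: S1--a-->S5 (seen), S1--b-->S1 (seen)
  visit S2: S2--a-->S4 (seen), S2--b-->S3 (seen)
  visit S3: S3--a-->S1 (seen), S3--b-->S3 (seen)

Answer: S0, S1, S2, S3, S4, S5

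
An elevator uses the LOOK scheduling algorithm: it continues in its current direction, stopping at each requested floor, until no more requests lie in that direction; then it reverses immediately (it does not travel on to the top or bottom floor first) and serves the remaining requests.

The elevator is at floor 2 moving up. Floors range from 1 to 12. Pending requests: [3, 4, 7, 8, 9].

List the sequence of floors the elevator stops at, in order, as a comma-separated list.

Current: 2, moving UP
Serve above first (ascending): [3, 4, 7, 8, 9]
Then reverse, serve below (descending): []

Answer: 3, 4, 7, 8, 9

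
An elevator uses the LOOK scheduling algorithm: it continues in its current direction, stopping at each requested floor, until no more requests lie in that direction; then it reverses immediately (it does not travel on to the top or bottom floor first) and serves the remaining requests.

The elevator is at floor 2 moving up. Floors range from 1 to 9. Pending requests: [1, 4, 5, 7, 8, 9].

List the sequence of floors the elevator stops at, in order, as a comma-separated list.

Answer: 4, 5, 7, 8, 9, 1

Derivation:
Current: 2, moving UP
Serve above first (ascending): [4, 5, 7, 8, 9]
Then reverse, serve below (descending): [1]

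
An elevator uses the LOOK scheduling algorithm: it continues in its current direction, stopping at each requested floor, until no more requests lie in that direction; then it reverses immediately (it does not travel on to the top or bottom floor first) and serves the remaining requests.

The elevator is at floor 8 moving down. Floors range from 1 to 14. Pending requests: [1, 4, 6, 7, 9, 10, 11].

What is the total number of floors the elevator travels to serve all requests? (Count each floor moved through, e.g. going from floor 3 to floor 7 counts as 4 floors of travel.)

Start at floor 8 moving down, LOOK stop order: [7, 6, 4, 1, 9, 10, 11]
  8 → 7: |7-8| = 1, total = 1
  7 → 6: |6-7| = 1, total = 2
  6 → 4: |4-6| = 2, total = 4
  4 → 1: |1-4| = 3, total = 7
  1 → 9: |9-1| = 8, total = 15
  9 → 10: |10-9| = 1, total = 16
  10 → 11: |11-10| = 1, total = 17

Answer: 17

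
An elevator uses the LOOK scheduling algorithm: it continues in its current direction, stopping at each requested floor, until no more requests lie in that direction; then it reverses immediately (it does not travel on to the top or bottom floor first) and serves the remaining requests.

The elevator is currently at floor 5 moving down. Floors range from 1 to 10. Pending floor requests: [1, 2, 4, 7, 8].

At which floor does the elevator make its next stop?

Answer: 4

Derivation:
Current floor: 5, direction: down
Requests above: [7, 8]
Requests below: [1, 2, 4]
Moving down and requests lie below → nearest below is max([1, 2, 4]) = 4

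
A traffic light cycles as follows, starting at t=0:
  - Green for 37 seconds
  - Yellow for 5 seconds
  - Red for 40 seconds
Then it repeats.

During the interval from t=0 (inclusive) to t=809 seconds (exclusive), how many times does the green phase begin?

Cycle = 37+5+40 = 82s
green phase starts at t = k*82 + 0 for k=0,1,2,...
Need k*82+0 < 809 → k < 9.866
k ∈ {0, ..., 9} → 10 starts

Answer: 10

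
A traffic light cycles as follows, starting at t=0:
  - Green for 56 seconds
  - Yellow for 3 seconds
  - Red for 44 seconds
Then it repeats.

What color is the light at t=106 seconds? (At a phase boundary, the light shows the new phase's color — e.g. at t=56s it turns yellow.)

Cycle length = 56 + 3 + 44 = 103s
t = 106, phase_t = 106 mod 103 = 3
3 < 56 (green end) → GREEN

Answer: green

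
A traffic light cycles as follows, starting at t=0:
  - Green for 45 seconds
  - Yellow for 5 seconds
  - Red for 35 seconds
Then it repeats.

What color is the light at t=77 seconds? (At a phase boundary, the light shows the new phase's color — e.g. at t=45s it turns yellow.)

Answer: red

Derivation:
Cycle length = 45 + 5 + 35 = 85s
t = 77, phase_t = 77 mod 85 = 77
77 >= 50 → RED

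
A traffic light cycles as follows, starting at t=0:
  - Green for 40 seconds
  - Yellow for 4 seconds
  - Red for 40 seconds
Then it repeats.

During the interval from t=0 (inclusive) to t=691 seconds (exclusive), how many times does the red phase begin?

Cycle = 40+4+40 = 84s
red phase starts at t = k*84 + 44 for k=0,1,2,...
Need k*84+44 < 691 → k < 7.702
k ∈ {0, ..., 7} → 8 starts

Answer: 8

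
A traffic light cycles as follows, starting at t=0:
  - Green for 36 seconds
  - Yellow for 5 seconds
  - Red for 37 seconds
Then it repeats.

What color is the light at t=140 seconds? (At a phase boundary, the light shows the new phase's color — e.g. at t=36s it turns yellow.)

Cycle length = 36 + 5 + 37 = 78s
t = 140, phase_t = 140 mod 78 = 62
62 >= 41 → RED

Answer: red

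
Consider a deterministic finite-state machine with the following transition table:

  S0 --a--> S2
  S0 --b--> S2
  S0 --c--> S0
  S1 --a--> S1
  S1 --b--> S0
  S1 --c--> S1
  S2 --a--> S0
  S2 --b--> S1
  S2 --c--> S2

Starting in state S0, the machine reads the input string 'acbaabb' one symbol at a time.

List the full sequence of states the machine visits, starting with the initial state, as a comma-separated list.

Start: S0
  read 'a': S0 --a--> S2
  read 'c': S2 --c--> S2
  read 'b': S2 --b--> S1
  read 'a': S1 --a--> S1
  read 'a': S1 --a--> S1
  read 'b': S1 --b--> S0
  read 'b': S0 --b--> S2

Answer: S0, S2, S2, S1, S1, S1, S0, S2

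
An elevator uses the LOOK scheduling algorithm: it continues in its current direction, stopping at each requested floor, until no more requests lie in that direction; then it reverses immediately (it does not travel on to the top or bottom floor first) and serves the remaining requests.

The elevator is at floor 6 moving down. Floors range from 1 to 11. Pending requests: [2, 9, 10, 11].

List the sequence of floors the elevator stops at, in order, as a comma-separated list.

Current: 6, moving DOWN
Serve below first (descending): [2]
Then reverse, serve above (ascending): [9, 10, 11]

Answer: 2, 9, 10, 11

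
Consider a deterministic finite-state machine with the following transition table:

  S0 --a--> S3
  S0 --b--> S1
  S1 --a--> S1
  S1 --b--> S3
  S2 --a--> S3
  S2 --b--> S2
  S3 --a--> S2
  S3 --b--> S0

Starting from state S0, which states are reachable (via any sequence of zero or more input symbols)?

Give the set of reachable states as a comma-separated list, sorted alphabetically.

BFS from S0:
  visit S0: S0--a-->S3 (new), S0--b-->S1 (new)
  visit S3: S3--a-->S2 (new), S3--b-->S0 (seen)
  visit S1: S1--a-->S1 (seen), S1--b-->S3 (seen)
  visit S2: S2--a-->S3 (seen), S2--b-->S2 (seen)

Answer: S0, S1, S2, S3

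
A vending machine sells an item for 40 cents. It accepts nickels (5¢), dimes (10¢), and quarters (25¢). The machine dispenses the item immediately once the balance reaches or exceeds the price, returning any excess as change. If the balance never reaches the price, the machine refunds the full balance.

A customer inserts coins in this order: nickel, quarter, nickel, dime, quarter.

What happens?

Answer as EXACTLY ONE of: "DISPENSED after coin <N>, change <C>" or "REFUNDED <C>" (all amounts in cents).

Answer: DISPENSED after coin 4, change 5

Derivation:
Price: 40¢
Coin 1 (nickel, 5¢): balance = 5¢
Coin 2 (quarter, 25¢): balance = 30¢
Coin 3 (nickel, 5¢): balance = 35¢
Coin 4 (dime, 10¢): balance = 45¢
  → balance >= price → DISPENSE, change = 45 - 40 = 5¢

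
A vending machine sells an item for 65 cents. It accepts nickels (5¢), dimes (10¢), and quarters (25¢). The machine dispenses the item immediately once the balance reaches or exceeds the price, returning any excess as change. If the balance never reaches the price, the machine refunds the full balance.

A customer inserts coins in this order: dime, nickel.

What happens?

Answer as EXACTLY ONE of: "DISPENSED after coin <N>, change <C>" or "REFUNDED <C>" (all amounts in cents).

Answer: REFUNDED 15

Derivation:
Price: 65¢
Coin 1 (dime, 10¢): balance = 10¢
Coin 2 (nickel, 5¢): balance = 15¢
All coins inserted, balance 15¢ < price 65¢ → REFUND 15¢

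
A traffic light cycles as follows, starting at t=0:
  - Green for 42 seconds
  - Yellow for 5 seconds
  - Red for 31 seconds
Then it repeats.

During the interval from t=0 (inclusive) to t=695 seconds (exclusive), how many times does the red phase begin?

Answer: 9

Derivation:
Cycle = 42+5+31 = 78s
red phase starts at t = k*78 + 47 for k=0,1,2,...
Need k*78+47 < 695 → k < 8.308
k ∈ {0, ..., 8} → 9 starts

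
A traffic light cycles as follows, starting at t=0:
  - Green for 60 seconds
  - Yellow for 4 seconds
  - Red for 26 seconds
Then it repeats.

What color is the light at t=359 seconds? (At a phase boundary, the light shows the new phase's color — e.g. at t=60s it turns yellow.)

Answer: red

Derivation:
Cycle length = 60 + 4 + 26 = 90s
t = 359, phase_t = 359 mod 90 = 89
89 >= 64 → RED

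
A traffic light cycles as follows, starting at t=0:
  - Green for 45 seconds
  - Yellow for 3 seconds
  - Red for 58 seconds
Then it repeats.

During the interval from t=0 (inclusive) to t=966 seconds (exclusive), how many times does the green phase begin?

Cycle = 45+3+58 = 106s
green phase starts at t = k*106 + 0 for k=0,1,2,...
Need k*106+0 < 966 → k < 9.113
k ∈ {0, ..., 9} → 10 starts

Answer: 10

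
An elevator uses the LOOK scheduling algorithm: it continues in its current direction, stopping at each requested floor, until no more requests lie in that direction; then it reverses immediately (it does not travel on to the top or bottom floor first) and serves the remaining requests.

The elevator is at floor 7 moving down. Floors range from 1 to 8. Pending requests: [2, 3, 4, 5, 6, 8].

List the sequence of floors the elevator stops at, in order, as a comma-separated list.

Current: 7, moving DOWN
Serve below first (descending): [6, 5, 4, 3, 2]
Then reverse, serve above (ascending): [8]

Answer: 6, 5, 4, 3, 2, 8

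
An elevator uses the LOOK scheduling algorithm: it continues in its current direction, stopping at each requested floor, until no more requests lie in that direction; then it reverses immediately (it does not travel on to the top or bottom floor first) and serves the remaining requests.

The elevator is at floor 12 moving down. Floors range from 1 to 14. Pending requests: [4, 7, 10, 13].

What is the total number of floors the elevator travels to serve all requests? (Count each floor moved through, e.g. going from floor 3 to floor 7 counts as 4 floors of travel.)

Answer: 17

Derivation:
Start at floor 12 moving down, LOOK stop order: [10, 7, 4, 13]
  12 → 10: |10-12| = 2, total = 2
  10 → 7: |7-10| = 3, total = 5
  7 → 4: |4-7| = 3, total = 8
  4 → 13: |13-4| = 9, total = 17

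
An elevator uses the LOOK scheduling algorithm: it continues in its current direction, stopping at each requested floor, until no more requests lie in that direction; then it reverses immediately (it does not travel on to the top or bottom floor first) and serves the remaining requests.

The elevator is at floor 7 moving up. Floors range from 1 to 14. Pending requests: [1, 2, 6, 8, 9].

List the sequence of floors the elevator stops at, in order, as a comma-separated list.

Answer: 8, 9, 6, 2, 1

Derivation:
Current: 7, moving UP
Serve above first (ascending): [8, 9]
Then reverse, serve below (descending): [6, 2, 1]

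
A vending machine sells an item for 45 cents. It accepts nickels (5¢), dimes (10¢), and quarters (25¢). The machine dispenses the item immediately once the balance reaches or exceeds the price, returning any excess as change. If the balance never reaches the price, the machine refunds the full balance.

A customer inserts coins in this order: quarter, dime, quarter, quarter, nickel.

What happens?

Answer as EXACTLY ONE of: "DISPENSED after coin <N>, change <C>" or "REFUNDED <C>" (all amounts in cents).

Price: 45¢
Coin 1 (quarter, 25¢): balance = 25¢
Coin 2 (dime, 10¢): balance = 35¢
Coin 3 (quarter, 25¢): balance = 60¢
  → balance >= price → DISPENSE, change = 60 - 45 = 15¢

Answer: DISPENSED after coin 3, change 15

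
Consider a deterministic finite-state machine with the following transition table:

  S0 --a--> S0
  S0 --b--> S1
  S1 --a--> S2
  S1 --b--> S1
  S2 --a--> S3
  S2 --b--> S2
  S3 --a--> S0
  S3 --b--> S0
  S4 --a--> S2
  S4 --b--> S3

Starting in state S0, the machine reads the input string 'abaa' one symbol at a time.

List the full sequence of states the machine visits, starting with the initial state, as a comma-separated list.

Start: S0
  read 'a': S0 --a--> S0
  read 'b': S0 --b--> S1
  read 'a': S1 --a--> S2
  read 'a': S2 --a--> S3

Answer: S0, S0, S1, S2, S3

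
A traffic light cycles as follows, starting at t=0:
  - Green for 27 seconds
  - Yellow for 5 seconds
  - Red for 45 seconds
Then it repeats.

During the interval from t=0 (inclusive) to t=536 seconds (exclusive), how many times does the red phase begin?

Answer: 7

Derivation:
Cycle = 27+5+45 = 77s
red phase starts at t = k*77 + 32 for k=0,1,2,...
Need k*77+32 < 536 → k < 6.545
k ∈ {0, ..., 6} → 7 starts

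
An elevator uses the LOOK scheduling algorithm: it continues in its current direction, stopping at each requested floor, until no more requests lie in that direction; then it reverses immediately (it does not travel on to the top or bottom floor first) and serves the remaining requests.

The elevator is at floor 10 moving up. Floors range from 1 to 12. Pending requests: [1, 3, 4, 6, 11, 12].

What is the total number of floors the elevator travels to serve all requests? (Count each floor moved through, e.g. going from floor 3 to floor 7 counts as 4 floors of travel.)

Start at floor 10 moving up, LOOK stop order: [11, 12, 6, 4, 3, 1]
  10 → 11: |11-10| = 1, total = 1
  11 → 12: |12-11| = 1, total = 2
  12 → 6: |6-12| = 6, total = 8
  6 → 4: |4-6| = 2, total = 10
  4 → 3: |3-4| = 1, total = 11
  3 → 1: |1-3| = 2, total = 13

Answer: 13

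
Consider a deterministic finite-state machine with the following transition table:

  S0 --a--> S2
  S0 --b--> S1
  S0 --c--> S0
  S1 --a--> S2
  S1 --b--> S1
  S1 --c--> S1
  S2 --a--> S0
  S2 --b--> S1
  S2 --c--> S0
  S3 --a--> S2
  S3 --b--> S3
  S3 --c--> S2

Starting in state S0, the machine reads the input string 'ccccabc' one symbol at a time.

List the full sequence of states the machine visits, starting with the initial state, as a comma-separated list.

Start: S0
  read 'c': S0 --c--> S0
  read 'c': S0 --c--> S0
  read 'c': S0 --c--> S0
  read 'c': S0 --c--> S0
  read 'a': S0 --a--> S2
  read 'b': S2 --b--> S1
  read 'c': S1 --c--> S1

Answer: S0, S0, S0, S0, S0, S2, S1, S1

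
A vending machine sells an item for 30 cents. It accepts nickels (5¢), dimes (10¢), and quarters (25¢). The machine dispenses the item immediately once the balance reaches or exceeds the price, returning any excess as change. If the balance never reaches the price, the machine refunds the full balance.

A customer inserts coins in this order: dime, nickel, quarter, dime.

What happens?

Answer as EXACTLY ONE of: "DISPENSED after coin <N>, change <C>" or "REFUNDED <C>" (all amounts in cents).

Answer: DISPENSED after coin 3, change 10

Derivation:
Price: 30¢
Coin 1 (dime, 10¢): balance = 10¢
Coin 2 (nickel, 5¢): balance = 15¢
Coin 3 (quarter, 25¢): balance = 40¢
  → balance >= price → DISPENSE, change = 40 - 30 = 10¢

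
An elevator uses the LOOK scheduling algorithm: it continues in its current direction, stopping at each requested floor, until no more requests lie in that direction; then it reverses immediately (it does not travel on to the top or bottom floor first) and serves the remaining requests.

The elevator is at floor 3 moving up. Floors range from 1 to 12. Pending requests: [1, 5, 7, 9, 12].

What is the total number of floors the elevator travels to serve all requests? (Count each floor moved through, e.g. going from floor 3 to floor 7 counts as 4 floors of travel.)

Answer: 20

Derivation:
Start at floor 3 moving up, LOOK stop order: [5, 7, 9, 12, 1]
  3 → 5: |5-3| = 2, total = 2
  5 → 7: |7-5| = 2, total = 4
  7 → 9: |9-7| = 2, total = 6
  9 → 12: |12-9| = 3, total = 9
  12 → 1: |1-12| = 11, total = 20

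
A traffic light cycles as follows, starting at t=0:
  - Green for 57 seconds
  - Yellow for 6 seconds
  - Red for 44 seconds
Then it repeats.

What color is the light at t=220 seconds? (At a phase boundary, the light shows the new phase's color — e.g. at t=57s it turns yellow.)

Cycle length = 57 + 6 + 44 = 107s
t = 220, phase_t = 220 mod 107 = 6
6 < 57 (green end) → GREEN

Answer: green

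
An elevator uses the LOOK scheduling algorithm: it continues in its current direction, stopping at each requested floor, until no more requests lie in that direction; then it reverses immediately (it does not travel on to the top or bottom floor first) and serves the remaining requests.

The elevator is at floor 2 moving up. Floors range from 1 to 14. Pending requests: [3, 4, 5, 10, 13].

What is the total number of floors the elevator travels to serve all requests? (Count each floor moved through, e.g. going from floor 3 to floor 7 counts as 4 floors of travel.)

Start at floor 2 moving up, LOOK stop order: [3, 4, 5, 10, 13]
  2 → 3: |3-2| = 1, total = 1
  3 → 4: |4-3| = 1, total = 2
  4 → 5: |5-4| = 1, total = 3
  5 → 10: |10-5| = 5, total = 8
  10 → 13: |13-10| = 3, total = 11

Answer: 11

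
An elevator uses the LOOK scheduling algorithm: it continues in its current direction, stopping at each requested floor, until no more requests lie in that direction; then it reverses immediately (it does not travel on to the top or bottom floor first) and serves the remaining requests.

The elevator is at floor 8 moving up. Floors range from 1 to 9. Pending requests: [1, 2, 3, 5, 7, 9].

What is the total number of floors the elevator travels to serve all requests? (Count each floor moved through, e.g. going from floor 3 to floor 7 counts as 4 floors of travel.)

Answer: 9

Derivation:
Start at floor 8 moving up, LOOK stop order: [9, 7, 5, 3, 2, 1]
  8 → 9: |9-8| = 1, total = 1
  9 → 7: |7-9| = 2, total = 3
  7 → 5: |5-7| = 2, total = 5
  5 → 3: |3-5| = 2, total = 7
  3 → 2: |2-3| = 1, total = 8
  2 → 1: |1-2| = 1, total = 9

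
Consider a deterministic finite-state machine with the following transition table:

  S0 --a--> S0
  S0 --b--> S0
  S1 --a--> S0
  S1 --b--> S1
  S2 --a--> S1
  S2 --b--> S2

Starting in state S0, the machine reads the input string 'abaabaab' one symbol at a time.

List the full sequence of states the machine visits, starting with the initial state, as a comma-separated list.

Start: S0
  read 'a': S0 --a--> S0
  read 'b': S0 --b--> S0
  read 'a': S0 --a--> S0
  read 'a': S0 --a--> S0
  read 'b': S0 --b--> S0
  read 'a': S0 --a--> S0
  read 'a': S0 --a--> S0
  read 'b': S0 --b--> S0

Answer: S0, S0, S0, S0, S0, S0, S0, S0, S0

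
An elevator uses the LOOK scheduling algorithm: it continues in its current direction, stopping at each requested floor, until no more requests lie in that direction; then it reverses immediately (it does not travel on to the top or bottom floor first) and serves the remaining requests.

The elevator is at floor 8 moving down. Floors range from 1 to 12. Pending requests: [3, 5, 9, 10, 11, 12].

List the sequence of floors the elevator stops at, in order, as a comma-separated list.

Answer: 5, 3, 9, 10, 11, 12

Derivation:
Current: 8, moving DOWN
Serve below first (descending): [5, 3]
Then reverse, serve above (ascending): [9, 10, 11, 12]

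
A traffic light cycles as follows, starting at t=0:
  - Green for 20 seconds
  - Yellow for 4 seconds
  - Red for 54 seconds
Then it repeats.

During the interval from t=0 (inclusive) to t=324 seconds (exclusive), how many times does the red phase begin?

Answer: 4

Derivation:
Cycle = 20+4+54 = 78s
red phase starts at t = k*78 + 24 for k=0,1,2,...
Need k*78+24 < 324 → k < 3.846
k ∈ {0, ..., 3} → 4 starts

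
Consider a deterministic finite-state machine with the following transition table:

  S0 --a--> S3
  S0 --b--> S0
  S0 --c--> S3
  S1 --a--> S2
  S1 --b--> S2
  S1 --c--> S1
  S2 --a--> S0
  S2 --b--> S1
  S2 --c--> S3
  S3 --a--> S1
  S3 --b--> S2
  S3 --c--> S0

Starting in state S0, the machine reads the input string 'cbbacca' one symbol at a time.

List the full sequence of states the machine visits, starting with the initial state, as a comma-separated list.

Start: S0
  read 'c': S0 --c--> S3
  read 'b': S3 --b--> S2
  read 'b': S2 --b--> S1
  read 'a': S1 --a--> S2
  read 'c': S2 --c--> S3
  read 'c': S3 --c--> S0
  read 'a': S0 --a--> S3

Answer: S0, S3, S2, S1, S2, S3, S0, S3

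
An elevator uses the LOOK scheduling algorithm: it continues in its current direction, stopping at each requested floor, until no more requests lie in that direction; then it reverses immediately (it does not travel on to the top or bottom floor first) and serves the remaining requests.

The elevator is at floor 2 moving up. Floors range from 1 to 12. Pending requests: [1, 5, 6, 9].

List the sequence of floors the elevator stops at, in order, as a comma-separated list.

Current: 2, moving UP
Serve above first (ascending): [5, 6, 9]
Then reverse, serve below (descending): [1]

Answer: 5, 6, 9, 1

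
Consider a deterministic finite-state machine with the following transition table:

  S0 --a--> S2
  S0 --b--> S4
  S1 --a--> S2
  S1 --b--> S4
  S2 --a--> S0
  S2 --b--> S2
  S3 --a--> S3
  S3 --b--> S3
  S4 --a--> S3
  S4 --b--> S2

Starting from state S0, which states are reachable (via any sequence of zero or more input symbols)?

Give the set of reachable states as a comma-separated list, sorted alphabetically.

Answer: S0, S2, S3, S4

Derivation:
BFS from S0:
  visit S0: S0--a-->S2 (new), S0--b-->S4 (new)
  visit S2: S2--a-->S0 (seen), S2--b-->S2 (seen)
  visit S4: S4--a-->S3 (new), S4--b-->S2 (seen)
  visit S3: S3--a-->S3 (seen), S3--b-->S3 (seen)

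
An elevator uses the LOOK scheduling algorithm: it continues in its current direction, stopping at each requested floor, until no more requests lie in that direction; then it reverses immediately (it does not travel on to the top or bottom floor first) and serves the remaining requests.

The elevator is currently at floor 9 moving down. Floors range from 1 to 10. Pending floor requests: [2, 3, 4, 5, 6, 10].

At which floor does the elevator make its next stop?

Current floor: 9, direction: down
Requests above: [10]
Requests below: [2, 3, 4, 5, 6]
Moving down and requests lie below → nearest below is max([2, 3, 4, 5, 6]) = 6

Answer: 6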